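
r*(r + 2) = r^2 + 2*r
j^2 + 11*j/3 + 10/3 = (j + 5/3)*(j + 2)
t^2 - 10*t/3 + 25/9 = (t - 5/3)^2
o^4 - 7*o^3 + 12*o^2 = o^2*(o - 4)*(o - 3)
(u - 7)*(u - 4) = u^2 - 11*u + 28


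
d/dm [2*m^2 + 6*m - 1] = 4*m + 6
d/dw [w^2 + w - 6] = 2*w + 1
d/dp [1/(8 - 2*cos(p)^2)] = -sin(p)*cos(p)/(cos(p)^2 - 4)^2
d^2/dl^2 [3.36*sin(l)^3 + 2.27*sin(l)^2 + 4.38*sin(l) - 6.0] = -6.9*sin(l) + 7.56*sin(3*l) + 4.54*cos(2*l)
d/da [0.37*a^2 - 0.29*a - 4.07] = 0.74*a - 0.29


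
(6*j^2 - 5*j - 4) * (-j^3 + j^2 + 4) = -6*j^5 + 11*j^4 - j^3 + 20*j^2 - 20*j - 16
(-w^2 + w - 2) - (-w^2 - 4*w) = 5*w - 2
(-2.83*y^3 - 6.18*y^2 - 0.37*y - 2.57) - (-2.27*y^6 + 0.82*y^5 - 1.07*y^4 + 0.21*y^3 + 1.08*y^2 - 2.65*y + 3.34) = 2.27*y^6 - 0.82*y^5 + 1.07*y^4 - 3.04*y^3 - 7.26*y^2 + 2.28*y - 5.91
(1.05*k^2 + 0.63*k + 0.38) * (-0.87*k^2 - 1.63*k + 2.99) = -0.9135*k^4 - 2.2596*k^3 + 1.782*k^2 + 1.2643*k + 1.1362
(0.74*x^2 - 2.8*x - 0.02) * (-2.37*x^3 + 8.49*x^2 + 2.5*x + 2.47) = -1.7538*x^5 + 12.9186*x^4 - 21.8746*x^3 - 5.342*x^2 - 6.966*x - 0.0494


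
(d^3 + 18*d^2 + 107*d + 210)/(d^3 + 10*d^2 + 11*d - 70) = (d + 6)/(d - 2)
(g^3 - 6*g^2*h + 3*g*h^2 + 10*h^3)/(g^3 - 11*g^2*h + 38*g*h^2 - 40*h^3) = (g + h)/(g - 4*h)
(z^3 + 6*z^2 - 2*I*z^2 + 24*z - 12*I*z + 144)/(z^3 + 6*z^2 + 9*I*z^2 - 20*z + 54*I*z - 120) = (z - 6*I)/(z + 5*I)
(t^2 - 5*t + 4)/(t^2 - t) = (t - 4)/t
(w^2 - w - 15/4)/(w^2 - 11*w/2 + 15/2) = (w + 3/2)/(w - 3)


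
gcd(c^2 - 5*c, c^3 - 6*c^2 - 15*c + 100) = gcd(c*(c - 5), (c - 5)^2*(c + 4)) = c - 5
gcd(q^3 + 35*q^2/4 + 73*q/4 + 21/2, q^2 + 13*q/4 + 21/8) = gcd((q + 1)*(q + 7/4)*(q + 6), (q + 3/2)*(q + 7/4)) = q + 7/4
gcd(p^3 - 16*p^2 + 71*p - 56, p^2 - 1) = p - 1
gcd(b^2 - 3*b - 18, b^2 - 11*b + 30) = b - 6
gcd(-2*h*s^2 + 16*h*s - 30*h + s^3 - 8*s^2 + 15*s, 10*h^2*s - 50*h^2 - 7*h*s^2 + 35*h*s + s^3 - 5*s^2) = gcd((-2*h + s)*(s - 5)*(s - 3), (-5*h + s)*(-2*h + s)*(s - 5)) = -2*h*s + 10*h + s^2 - 5*s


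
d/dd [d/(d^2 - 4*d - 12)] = (d^2 - 2*d*(d - 2) - 4*d - 12)/(-d^2 + 4*d + 12)^2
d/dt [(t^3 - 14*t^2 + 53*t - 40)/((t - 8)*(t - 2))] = (t^2 - 4*t + 7)/(t^2 - 4*t + 4)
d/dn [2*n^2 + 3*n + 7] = 4*n + 3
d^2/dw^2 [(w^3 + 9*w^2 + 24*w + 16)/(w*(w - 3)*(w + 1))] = 2*(11*w^3 + 48*w^2 - 144*w + 144)/(w^3*(w^3 - 9*w^2 + 27*w - 27))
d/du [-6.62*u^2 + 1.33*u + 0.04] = 1.33 - 13.24*u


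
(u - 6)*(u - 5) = u^2 - 11*u + 30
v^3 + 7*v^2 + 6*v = v*(v + 1)*(v + 6)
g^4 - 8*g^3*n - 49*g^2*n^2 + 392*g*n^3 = g*(g - 8*n)*(g - 7*n)*(g + 7*n)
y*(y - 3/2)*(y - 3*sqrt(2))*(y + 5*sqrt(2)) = y^4 - 3*y^3/2 + 2*sqrt(2)*y^3 - 30*y^2 - 3*sqrt(2)*y^2 + 45*y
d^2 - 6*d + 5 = (d - 5)*(d - 1)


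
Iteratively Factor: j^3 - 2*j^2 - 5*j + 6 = (j + 2)*(j^2 - 4*j + 3) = (j - 3)*(j + 2)*(j - 1)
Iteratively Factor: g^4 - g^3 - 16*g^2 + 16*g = (g - 1)*(g^3 - 16*g) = (g - 1)*(g + 4)*(g^2 - 4*g) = g*(g - 1)*(g + 4)*(g - 4)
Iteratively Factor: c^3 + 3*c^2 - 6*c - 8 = (c - 2)*(c^2 + 5*c + 4) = (c - 2)*(c + 4)*(c + 1)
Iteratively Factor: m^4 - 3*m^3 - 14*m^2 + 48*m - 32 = (m - 1)*(m^3 - 2*m^2 - 16*m + 32) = (m - 2)*(m - 1)*(m^2 - 16) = (m - 2)*(m - 1)*(m + 4)*(m - 4)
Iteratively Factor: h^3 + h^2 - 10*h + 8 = (h - 1)*(h^2 + 2*h - 8) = (h - 1)*(h + 4)*(h - 2)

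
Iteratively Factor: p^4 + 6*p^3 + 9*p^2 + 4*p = (p + 1)*(p^3 + 5*p^2 + 4*p) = p*(p + 1)*(p^2 + 5*p + 4) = p*(p + 1)*(p + 4)*(p + 1)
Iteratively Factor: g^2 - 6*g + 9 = (g - 3)*(g - 3)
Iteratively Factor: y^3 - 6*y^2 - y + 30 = (y + 2)*(y^2 - 8*y + 15) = (y - 5)*(y + 2)*(y - 3)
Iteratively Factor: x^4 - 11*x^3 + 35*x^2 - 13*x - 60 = (x - 5)*(x^3 - 6*x^2 + 5*x + 12) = (x - 5)*(x - 4)*(x^2 - 2*x - 3) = (x - 5)*(x - 4)*(x + 1)*(x - 3)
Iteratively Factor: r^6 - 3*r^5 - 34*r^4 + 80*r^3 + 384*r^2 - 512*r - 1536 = (r - 4)*(r^5 + r^4 - 30*r^3 - 40*r^2 + 224*r + 384) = (r - 4)^2*(r^4 + 5*r^3 - 10*r^2 - 80*r - 96) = (r - 4)^2*(r + 3)*(r^3 + 2*r^2 - 16*r - 32) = (r - 4)^3*(r + 3)*(r^2 + 6*r + 8) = (r - 4)^3*(r + 3)*(r + 4)*(r + 2)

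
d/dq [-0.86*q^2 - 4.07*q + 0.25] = -1.72*q - 4.07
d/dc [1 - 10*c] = -10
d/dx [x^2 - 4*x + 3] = 2*x - 4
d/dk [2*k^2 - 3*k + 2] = 4*k - 3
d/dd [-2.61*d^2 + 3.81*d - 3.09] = 3.81 - 5.22*d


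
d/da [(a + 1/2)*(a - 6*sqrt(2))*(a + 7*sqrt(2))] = 3*a^2 + a + 2*sqrt(2)*a - 84 + sqrt(2)/2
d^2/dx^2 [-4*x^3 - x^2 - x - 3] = -24*x - 2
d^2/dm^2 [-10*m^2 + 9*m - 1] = -20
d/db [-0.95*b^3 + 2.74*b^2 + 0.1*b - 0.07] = -2.85*b^2 + 5.48*b + 0.1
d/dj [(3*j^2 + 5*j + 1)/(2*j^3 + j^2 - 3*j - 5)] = 2*(-3*j^4 - 10*j^3 - 10*j^2 - 16*j - 11)/(4*j^6 + 4*j^5 - 11*j^4 - 26*j^3 - j^2 + 30*j + 25)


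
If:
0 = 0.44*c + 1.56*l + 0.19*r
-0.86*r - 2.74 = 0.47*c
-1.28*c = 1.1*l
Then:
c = -0.41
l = 0.48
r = -2.96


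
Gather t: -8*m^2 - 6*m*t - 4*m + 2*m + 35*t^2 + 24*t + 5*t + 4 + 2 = -8*m^2 - 2*m + 35*t^2 + t*(29 - 6*m) + 6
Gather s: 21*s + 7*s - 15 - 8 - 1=28*s - 24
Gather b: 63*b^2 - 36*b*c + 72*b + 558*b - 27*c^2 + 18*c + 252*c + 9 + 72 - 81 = 63*b^2 + b*(630 - 36*c) - 27*c^2 + 270*c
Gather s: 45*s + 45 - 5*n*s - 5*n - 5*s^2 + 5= -5*n - 5*s^2 + s*(45 - 5*n) + 50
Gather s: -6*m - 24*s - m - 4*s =-7*m - 28*s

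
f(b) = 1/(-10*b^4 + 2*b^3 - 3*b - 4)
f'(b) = (40*b^3 - 6*b^2 + 3)/(-10*b^4 + 2*b^3 - 3*b - 4)^2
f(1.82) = -0.01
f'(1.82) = 0.02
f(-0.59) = -0.26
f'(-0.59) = -0.49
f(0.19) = -0.22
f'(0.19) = 0.15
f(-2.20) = -0.00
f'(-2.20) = -0.01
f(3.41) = -0.00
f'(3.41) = 0.00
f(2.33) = -0.00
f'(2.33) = 0.01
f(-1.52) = -0.02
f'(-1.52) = -0.04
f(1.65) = -0.01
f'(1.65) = 0.03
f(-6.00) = 0.00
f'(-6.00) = 0.00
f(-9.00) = 0.00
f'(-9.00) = 0.00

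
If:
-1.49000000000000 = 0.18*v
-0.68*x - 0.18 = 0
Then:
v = -8.28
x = -0.26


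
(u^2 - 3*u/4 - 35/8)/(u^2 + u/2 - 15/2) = (u + 7/4)/(u + 3)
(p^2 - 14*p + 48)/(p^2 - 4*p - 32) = (p - 6)/(p + 4)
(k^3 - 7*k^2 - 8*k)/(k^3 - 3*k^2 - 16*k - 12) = k*(k - 8)/(k^2 - 4*k - 12)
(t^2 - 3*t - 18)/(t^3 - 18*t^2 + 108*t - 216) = (t + 3)/(t^2 - 12*t + 36)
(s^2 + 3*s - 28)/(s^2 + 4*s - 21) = (s - 4)/(s - 3)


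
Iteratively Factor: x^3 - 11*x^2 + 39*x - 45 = (x - 5)*(x^2 - 6*x + 9) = (x - 5)*(x - 3)*(x - 3)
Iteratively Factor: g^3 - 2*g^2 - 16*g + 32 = (g - 2)*(g^2 - 16) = (g - 4)*(g - 2)*(g + 4)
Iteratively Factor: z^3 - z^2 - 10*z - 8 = (z + 1)*(z^2 - 2*z - 8) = (z - 4)*(z + 1)*(z + 2)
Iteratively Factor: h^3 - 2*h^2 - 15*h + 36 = (h + 4)*(h^2 - 6*h + 9) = (h - 3)*(h + 4)*(h - 3)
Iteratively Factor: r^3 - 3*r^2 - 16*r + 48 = (r + 4)*(r^2 - 7*r + 12) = (r - 3)*(r + 4)*(r - 4)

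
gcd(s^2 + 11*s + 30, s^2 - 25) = s + 5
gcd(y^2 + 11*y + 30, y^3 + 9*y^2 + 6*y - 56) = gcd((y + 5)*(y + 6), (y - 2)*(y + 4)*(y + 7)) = 1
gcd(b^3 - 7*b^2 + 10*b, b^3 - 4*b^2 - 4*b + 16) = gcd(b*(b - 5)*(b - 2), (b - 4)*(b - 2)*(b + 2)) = b - 2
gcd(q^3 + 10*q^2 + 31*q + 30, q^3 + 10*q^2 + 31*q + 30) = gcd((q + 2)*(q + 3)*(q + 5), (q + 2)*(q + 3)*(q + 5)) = q^3 + 10*q^2 + 31*q + 30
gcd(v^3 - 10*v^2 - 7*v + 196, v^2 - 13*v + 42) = v - 7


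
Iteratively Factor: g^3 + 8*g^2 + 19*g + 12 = (g + 4)*(g^2 + 4*g + 3) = (g + 1)*(g + 4)*(g + 3)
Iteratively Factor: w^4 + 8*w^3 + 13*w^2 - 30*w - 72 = (w + 3)*(w^3 + 5*w^2 - 2*w - 24) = (w + 3)*(w + 4)*(w^2 + w - 6) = (w + 3)^2*(w + 4)*(w - 2)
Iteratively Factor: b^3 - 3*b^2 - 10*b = (b + 2)*(b^2 - 5*b) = b*(b + 2)*(b - 5)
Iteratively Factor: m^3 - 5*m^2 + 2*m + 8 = (m + 1)*(m^2 - 6*m + 8) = (m - 4)*(m + 1)*(m - 2)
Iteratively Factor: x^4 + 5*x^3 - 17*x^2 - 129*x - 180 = (x + 3)*(x^3 + 2*x^2 - 23*x - 60) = (x + 3)*(x + 4)*(x^2 - 2*x - 15) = (x + 3)^2*(x + 4)*(x - 5)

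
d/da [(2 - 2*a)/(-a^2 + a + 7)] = 2*(a^2 - a - (a - 1)*(2*a - 1) - 7)/(-a^2 + a + 7)^2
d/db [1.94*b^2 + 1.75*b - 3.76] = 3.88*b + 1.75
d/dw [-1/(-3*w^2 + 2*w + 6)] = 2*(1 - 3*w)/(-3*w^2 + 2*w + 6)^2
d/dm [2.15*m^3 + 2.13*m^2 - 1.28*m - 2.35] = 6.45*m^2 + 4.26*m - 1.28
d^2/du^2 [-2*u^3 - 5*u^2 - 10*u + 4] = -12*u - 10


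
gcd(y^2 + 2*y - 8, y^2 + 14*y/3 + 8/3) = y + 4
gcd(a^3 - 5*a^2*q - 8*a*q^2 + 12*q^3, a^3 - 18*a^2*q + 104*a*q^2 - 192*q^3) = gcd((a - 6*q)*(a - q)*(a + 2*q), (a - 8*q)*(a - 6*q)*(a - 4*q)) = -a + 6*q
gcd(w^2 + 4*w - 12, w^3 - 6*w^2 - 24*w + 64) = w - 2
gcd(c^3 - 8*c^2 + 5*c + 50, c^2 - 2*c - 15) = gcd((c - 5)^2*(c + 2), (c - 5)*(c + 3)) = c - 5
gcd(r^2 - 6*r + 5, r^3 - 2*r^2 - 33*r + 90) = r - 5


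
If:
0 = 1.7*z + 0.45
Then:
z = -0.26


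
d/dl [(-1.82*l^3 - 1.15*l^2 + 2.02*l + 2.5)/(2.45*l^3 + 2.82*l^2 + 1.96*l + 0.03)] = (-2.3149*l^4 - 17.0324*l^3 - 26.4892*l^2 - 14.169*l - 4.8394)/(6.0025*l^6 + 13.818*l^5 + 17.5564*l^4 + 11.2014*l^3 + 4.0108*l^2 + 0.1176*l + 0.0009)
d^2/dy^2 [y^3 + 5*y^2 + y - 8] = 6*y + 10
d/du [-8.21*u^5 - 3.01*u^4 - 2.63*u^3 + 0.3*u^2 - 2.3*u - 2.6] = -41.05*u^4 - 12.04*u^3 - 7.89*u^2 + 0.6*u - 2.3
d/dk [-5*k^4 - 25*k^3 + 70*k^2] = 5*k*(-4*k^2 - 15*k + 28)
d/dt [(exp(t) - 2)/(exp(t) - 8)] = -6*exp(t)/(exp(t) - 8)^2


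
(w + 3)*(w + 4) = w^2 + 7*w + 12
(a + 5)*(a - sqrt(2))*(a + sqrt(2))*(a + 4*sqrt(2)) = a^4 + 5*a^3 + 4*sqrt(2)*a^3 - 2*a^2 + 20*sqrt(2)*a^2 - 8*sqrt(2)*a - 10*a - 40*sqrt(2)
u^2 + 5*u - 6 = (u - 1)*(u + 6)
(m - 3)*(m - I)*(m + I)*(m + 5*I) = m^4 - 3*m^3 + 5*I*m^3 + m^2 - 15*I*m^2 - 3*m + 5*I*m - 15*I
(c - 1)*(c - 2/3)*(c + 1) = c^3 - 2*c^2/3 - c + 2/3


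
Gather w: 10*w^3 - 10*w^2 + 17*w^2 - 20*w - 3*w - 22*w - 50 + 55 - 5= 10*w^3 + 7*w^2 - 45*w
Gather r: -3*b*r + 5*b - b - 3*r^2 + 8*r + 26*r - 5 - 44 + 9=4*b - 3*r^2 + r*(34 - 3*b) - 40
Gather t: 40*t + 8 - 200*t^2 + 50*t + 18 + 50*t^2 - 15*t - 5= -150*t^2 + 75*t + 21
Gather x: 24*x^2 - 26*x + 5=24*x^2 - 26*x + 5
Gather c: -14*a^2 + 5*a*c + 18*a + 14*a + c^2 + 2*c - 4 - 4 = -14*a^2 + 32*a + c^2 + c*(5*a + 2) - 8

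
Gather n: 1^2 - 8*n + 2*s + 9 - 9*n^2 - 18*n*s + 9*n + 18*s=-9*n^2 + n*(1 - 18*s) + 20*s + 10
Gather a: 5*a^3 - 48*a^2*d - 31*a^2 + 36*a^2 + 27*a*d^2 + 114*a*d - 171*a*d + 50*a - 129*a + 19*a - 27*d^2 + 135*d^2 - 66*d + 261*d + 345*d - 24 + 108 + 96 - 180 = 5*a^3 + a^2*(5 - 48*d) + a*(27*d^2 - 57*d - 60) + 108*d^2 + 540*d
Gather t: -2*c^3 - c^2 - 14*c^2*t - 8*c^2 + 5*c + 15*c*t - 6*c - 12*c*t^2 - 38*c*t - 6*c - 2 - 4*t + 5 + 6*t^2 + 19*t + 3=-2*c^3 - 9*c^2 - 7*c + t^2*(6 - 12*c) + t*(-14*c^2 - 23*c + 15) + 6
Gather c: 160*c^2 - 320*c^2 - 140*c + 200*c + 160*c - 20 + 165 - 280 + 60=-160*c^2 + 220*c - 75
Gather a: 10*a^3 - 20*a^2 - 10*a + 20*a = 10*a^3 - 20*a^2 + 10*a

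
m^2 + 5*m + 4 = (m + 1)*(m + 4)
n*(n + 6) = n^2 + 6*n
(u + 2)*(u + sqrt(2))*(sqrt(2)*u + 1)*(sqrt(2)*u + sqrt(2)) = 2*u^4 + 3*sqrt(2)*u^3 + 6*u^3 + 6*u^2 + 9*sqrt(2)*u^2 + 6*u + 6*sqrt(2)*u + 4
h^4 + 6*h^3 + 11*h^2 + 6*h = h*(h + 1)*(h + 2)*(h + 3)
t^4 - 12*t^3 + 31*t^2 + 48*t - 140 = (t - 7)*(t - 5)*(t - 2)*(t + 2)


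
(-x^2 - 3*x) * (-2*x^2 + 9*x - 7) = 2*x^4 - 3*x^3 - 20*x^2 + 21*x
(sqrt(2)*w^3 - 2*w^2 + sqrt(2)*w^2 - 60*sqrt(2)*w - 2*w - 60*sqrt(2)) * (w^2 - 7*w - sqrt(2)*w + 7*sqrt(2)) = sqrt(2)*w^5 - 6*sqrt(2)*w^4 - 4*w^4 - 65*sqrt(2)*w^3 + 24*w^3 + 148*w^2 + 348*sqrt(2)*w^2 - 720*w + 406*sqrt(2)*w - 840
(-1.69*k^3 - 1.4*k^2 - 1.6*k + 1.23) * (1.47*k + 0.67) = -2.4843*k^4 - 3.1903*k^3 - 3.29*k^2 + 0.7361*k + 0.8241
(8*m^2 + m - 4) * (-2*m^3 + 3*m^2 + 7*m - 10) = -16*m^5 + 22*m^4 + 67*m^3 - 85*m^2 - 38*m + 40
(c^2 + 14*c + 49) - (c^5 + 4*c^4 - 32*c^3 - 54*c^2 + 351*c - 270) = -c^5 - 4*c^4 + 32*c^3 + 55*c^2 - 337*c + 319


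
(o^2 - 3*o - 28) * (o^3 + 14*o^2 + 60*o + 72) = o^5 + 11*o^4 - 10*o^3 - 500*o^2 - 1896*o - 2016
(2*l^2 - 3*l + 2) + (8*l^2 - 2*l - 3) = 10*l^2 - 5*l - 1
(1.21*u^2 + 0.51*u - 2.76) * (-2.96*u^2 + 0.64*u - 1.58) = -3.5816*u^4 - 0.7352*u^3 + 6.5842*u^2 - 2.5722*u + 4.3608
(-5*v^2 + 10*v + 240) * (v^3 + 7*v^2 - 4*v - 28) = -5*v^5 - 25*v^4 + 330*v^3 + 1780*v^2 - 1240*v - 6720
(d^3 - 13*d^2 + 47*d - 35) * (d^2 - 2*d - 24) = d^5 - 15*d^4 + 49*d^3 + 183*d^2 - 1058*d + 840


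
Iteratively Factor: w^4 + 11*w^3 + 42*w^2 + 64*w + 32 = (w + 1)*(w^3 + 10*w^2 + 32*w + 32) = (w + 1)*(w + 2)*(w^2 + 8*w + 16) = (w + 1)*(w + 2)*(w + 4)*(w + 4)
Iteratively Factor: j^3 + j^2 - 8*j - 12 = (j + 2)*(j^2 - j - 6) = (j - 3)*(j + 2)*(j + 2)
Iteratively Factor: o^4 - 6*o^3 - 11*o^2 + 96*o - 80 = (o - 4)*(o^3 - 2*o^2 - 19*o + 20) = (o - 4)*(o + 4)*(o^2 - 6*o + 5) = (o - 4)*(o - 1)*(o + 4)*(o - 5)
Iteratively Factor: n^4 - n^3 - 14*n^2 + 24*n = (n - 2)*(n^3 + n^2 - 12*n) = (n - 2)*(n + 4)*(n^2 - 3*n) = (n - 3)*(n - 2)*(n + 4)*(n)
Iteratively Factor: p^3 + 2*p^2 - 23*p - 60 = (p + 4)*(p^2 - 2*p - 15) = (p + 3)*(p + 4)*(p - 5)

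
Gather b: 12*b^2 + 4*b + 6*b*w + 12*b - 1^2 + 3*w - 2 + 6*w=12*b^2 + b*(6*w + 16) + 9*w - 3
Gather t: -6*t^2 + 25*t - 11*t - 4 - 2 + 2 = -6*t^2 + 14*t - 4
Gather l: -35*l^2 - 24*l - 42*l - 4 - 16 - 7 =-35*l^2 - 66*l - 27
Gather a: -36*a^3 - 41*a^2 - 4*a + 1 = -36*a^3 - 41*a^2 - 4*a + 1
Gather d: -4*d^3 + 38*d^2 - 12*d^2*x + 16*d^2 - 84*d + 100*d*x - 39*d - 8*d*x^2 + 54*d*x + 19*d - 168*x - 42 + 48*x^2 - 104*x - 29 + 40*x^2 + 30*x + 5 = -4*d^3 + d^2*(54 - 12*x) + d*(-8*x^2 + 154*x - 104) + 88*x^2 - 242*x - 66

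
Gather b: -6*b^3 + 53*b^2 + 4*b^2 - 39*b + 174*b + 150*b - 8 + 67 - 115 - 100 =-6*b^3 + 57*b^2 + 285*b - 156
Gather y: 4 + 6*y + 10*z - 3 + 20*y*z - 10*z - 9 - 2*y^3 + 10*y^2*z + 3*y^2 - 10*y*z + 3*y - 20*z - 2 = -2*y^3 + y^2*(10*z + 3) + y*(10*z + 9) - 20*z - 10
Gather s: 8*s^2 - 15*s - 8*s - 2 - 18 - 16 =8*s^2 - 23*s - 36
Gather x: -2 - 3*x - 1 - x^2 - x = -x^2 - 4*x - 3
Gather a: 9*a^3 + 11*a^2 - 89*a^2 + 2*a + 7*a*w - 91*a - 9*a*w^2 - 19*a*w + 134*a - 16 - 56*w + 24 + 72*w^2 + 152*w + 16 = 9*a^3 - 78*a^2 + a*(-9*w^2 - 12*w + 45) + 72*w^2 + 96*w + 24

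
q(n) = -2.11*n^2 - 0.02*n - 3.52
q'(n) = -4.22*n - 0.02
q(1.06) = -5.91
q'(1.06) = -4.49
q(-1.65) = -9.23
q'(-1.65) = 6.94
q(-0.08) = -3.53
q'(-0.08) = 0.32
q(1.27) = -6.95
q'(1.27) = -5.38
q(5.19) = -60.46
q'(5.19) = -21.92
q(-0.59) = -4.24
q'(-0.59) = 2.47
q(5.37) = -64.47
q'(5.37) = -22.68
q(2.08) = -12.69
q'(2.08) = -8.80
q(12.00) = -307.60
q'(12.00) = -50.66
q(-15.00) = -477.97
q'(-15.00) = 63.28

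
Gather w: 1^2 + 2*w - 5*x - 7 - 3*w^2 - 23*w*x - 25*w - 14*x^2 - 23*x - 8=-3*w^2 + w*(-23*x - 23) - 14*x^2 - 28*x - 14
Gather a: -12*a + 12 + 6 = 18 - 12*a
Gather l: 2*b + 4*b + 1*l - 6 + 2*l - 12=6*b + 3*l - 18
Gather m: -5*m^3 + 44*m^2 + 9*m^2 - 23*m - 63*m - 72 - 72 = -5*m^3 + 53*m^2 - 86*m - 144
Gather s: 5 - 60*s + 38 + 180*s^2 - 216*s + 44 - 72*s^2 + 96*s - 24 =108*s^2 - 180*s + 63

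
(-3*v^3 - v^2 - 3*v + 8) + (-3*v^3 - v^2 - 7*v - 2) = -6*v^3 - 2*v^2 - 10*v + 6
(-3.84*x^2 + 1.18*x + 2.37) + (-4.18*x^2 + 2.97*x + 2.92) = -8.02*x^2 + 4.15*x + 5.29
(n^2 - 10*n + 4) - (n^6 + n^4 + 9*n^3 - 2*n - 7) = -n^6 - n^4 - 9*n^3 + n^2 - 8*n + 11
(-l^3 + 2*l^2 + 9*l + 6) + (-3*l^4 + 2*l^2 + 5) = -3*l^4 - l^3 + 4*l^2 + 9*l + 11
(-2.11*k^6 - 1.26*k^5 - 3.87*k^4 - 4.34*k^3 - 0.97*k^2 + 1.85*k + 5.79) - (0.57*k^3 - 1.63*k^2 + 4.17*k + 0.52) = -2.11*k^6 - 1.26*k^5 - 3.87*k^4 - 4.91*k^3 + 0.66*k^2 - 2.32*k + 5.27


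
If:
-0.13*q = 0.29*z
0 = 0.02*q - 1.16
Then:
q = 58.00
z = -26.00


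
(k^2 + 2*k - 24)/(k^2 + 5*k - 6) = (k - 4)/(k - 1)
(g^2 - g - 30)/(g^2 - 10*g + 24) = (g + 5)/(g - 4)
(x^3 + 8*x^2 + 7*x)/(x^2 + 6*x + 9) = x*(x^2 + 8*x + 7)/(x^2 + 6*x + 9)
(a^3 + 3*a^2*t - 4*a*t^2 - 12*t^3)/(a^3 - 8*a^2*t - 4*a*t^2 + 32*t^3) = (-a - 3*t)/(-a + 8*t)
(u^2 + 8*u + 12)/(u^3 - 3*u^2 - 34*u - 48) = (u + 6)/(u^2 - 5*u - 24)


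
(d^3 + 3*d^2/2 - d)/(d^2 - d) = (d^2 + 3*d/2 - 1)/(d - 1)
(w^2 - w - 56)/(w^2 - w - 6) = (-w^2 + w + 56)/(-w^2 + w + 6)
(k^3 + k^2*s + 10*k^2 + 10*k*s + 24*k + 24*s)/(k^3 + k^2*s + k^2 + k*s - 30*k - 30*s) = (k + 4)/(k - 5)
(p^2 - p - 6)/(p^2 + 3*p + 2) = (p - 3)/(p + 1)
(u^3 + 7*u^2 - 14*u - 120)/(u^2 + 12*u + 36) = (u^2 + u - 20)/(u + 6)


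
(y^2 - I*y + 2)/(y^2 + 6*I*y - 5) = (y - 2*I)/(y + 5*I)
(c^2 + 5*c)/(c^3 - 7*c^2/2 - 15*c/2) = 2*(c + 5)/(2*c^2 - 7*c - 15)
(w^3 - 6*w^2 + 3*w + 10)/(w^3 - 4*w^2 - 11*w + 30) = (w + 1)/(w + 3)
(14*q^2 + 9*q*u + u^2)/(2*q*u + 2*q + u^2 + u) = (7*q + u)/(u + 1)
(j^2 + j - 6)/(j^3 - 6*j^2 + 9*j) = (j^2 + j - 6)/(j*(j^2 - 6*j + 9))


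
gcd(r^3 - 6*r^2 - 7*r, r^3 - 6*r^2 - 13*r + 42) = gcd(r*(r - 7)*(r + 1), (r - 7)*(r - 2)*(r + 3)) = r - 7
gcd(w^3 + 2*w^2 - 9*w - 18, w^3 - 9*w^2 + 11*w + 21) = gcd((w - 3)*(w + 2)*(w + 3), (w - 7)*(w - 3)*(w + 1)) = w - 3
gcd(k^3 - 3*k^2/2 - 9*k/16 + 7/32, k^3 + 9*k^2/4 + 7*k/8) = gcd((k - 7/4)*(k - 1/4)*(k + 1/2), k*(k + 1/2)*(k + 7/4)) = k + 1/2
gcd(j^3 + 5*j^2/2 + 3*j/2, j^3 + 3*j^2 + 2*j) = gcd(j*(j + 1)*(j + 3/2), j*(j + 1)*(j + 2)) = j^2 + j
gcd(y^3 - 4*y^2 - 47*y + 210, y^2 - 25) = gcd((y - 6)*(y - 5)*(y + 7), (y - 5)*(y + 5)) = y - 5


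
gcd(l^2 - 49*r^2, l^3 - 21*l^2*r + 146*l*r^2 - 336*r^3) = -l + 7*r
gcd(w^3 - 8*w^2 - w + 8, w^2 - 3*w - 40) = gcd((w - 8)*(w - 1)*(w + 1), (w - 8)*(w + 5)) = w - 8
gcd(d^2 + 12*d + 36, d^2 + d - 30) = d + 6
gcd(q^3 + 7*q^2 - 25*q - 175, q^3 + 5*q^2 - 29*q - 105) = q^2 + 2*q - 35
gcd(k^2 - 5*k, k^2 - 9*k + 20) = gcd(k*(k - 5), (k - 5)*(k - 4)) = k - 5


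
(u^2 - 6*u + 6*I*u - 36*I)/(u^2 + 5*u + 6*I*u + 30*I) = (u - 6)/(u + 5)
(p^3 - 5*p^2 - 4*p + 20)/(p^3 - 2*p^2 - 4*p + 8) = (p - 5)/(p - 2)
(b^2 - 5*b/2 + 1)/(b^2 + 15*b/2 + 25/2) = (2*b^2 - 5*b + 2)/(2*b^2 + 15*b + 25)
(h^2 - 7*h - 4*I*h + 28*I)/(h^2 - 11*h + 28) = (h - 4*I)/(h - 4)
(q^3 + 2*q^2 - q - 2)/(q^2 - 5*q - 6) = (q^2 + q - 2)/(q - 6)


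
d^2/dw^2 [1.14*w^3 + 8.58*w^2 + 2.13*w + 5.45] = 6.84*w + 17.16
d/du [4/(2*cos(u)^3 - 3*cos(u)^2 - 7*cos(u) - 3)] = 16*(6*cos(u)^2 - 6*cos(u) - 7)*sin(u)/(11*cos(u) + 3*cos(2*u) - cos(3*u) + 9)^2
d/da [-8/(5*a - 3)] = 40/(5*a - 3)^2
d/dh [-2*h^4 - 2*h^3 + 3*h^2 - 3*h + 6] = -8*h^3 - 6*h^2 + 6*h - 3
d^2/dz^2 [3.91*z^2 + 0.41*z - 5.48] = 7.82000000000000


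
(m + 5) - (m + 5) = 0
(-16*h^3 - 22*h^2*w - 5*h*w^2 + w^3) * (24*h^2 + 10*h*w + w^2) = -384*h^5 - 688*h^4*w - 356*h^3*w^2 - 48*h^2*w^3 + 5*h*w^4 + w^5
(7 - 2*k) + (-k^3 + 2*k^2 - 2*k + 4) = -k^3 + 2*k^2 - 4*k + 11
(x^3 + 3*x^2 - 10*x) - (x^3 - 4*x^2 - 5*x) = 7*x^2 - 5*x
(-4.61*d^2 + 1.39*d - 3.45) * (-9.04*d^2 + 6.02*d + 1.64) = 41.6744*d^4 - 40.3178*d^3 + 31.9954*d^2 - 18.4894*d - 5.658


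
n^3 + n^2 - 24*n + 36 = (n - 3)*(n - 2)*(n + 6)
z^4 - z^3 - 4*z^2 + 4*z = z*(z - 2)*(z - 1)*(z + 2)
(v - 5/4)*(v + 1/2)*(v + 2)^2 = v^4 + 13*v^3/4 + 3*v^2/8 - 11*v/2 - 5/2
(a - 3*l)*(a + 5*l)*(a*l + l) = a^3*l + 2*a^2*l^2 + a^2*l - 15*a*l^3 + 2*a*l^2 - 15*l^3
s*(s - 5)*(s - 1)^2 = s^4 - 7*s^3 + 11*s^2 - 5*s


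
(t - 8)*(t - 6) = t^2 - 14*t + 48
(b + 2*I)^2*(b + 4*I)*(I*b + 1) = I*b^4 - 7*b^3 - 12*I*b^2 - 4*b - 16*I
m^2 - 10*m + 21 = (m - 7)*(m - 3)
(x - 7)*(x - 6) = x^2 - 13*x + 42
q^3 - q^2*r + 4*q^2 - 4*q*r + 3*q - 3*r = (q + 1)*(q + 3)*(q - r)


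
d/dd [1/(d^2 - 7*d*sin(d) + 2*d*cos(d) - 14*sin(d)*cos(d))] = (2*d*sin(d) + 7*d*cos(d) - 2*d + 7*sin(d) - 2*cos(d) + 14*cos(2*d))/((d - 7*sin(d))^2*(d + 2*cos(d))^2)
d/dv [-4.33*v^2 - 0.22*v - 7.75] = -8.66*v - 0.22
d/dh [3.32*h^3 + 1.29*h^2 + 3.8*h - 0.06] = 9.96*h^2 + 2.58*h + 3.8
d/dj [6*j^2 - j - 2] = 12*j - 1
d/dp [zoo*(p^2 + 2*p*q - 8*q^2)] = zoo*(p + q)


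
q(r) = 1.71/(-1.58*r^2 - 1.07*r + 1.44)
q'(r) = 1.71*(3.16*r + 1.07)/(-1.58*r^2 - 1.07*r + 1.44)^2 = (5.4036*r + 1.8297)/(1.58*r^2 + 1.07*r - 1.44)^2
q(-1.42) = -7.55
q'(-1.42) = -113.89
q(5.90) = -0.03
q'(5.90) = 0.01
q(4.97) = -0.04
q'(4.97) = 0.02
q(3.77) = -0.07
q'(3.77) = 0.04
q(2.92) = -0.11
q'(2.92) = 0.08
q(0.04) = 1.23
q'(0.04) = 1.05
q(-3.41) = -0.13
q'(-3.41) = -0.09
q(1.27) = -0.69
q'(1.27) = 1.43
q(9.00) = -0.01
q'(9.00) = 0.00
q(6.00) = -0.03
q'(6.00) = 0.01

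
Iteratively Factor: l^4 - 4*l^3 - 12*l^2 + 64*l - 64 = (l + 4)*(l^3 - 8*l^2 + 20*l - 16) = (l - 2)*(l + 4)*(l^2 - 6*l + 8) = (l - 4)*(l - 2)*(l + 4)*(l - 2)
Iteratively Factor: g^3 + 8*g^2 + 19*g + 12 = (g + 4)*(g^2 + 4*g + 3) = (g + 1)*(g + 4)*(g + 3)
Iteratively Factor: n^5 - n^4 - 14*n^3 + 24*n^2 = (n - 2)*(n^4 + n^3 - 12*n^2) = (n - 3)*(n - 2)*(n^3 + 4*n^2) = (n - 3)*(n - 2)*(n + 4)*(n^2) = n*(n - 3)*(n - 2)*(n + 4)*(n)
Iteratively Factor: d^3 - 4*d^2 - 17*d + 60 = (d - 3)*(d^2 - d - 20) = (d - 3)*(d + 4)*(d - 5)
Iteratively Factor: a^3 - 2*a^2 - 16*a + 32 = (a + 4)*(a^2 - 6*a + 8) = (a - 4)*(a + 4)*(a - 2)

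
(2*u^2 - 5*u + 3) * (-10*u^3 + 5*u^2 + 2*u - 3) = -20*u^5 + 60*u^4 - 51*u^3 - u^2 + 21*u - 9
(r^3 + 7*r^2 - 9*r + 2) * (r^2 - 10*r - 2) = r^5 - 3*r^4 - 81*r^3 + 78*r^2 - 2*r - 4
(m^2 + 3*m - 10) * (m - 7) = m^3 - 4*m^2 - 31*m + 70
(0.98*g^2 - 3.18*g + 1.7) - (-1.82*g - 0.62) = 0.98*g^2 - 1.36*g + 2.32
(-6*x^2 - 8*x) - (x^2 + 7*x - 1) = -7*x^2 - 15*x + 1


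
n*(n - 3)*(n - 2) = n^3 - 5*n^2 + 6*n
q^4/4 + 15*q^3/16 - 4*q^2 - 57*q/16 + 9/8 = (q/4 + 1/4)*(q - 3)*(q - 1/4)*(q + 6)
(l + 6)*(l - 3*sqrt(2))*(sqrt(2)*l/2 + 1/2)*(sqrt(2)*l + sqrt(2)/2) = l^4 - 5*sqrt(2)*l^3/2 + 13*l^3/2 - 65*sqrt(2)*l^2/4 - 39*l/2 - 15*sqrt(2)*l/2 - 9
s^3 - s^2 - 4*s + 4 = (s - 2)*(s - 1)*(s + 2)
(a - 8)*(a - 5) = a^2 - 13*a + 40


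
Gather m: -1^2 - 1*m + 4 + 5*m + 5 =4*m + 8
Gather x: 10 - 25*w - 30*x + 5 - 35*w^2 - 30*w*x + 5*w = -35*w^2 - 20*w + x*(-30*w - 30) + 15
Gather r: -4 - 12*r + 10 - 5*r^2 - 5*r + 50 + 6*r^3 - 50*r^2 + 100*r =6*r^3 - 55*r^2 + 83*r + 56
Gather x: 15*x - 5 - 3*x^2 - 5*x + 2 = -3*x^2 + 10*x - 3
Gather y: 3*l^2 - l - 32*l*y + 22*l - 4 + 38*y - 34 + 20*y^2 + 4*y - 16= 3*l^2 + 21*l + 20*y^2 + y*(42 - 32*l) - 54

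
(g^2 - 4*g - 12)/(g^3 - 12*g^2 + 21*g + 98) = (g - 6)/(g^2 - 14*g + 49)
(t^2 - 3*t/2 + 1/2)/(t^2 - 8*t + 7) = (t - 1/2)/(t - 7)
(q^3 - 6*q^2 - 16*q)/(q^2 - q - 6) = q*(q - 8)/(q - 3)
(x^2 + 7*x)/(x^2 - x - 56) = x/(x - 8)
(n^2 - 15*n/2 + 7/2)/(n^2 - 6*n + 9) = (2*n^2 - 15*n + 7)/(2*(n^2 - 6*n + 9))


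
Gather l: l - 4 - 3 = l - 7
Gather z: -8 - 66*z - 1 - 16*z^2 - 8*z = -16*z^2 - 74*z - 9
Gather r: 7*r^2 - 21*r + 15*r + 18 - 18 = 7*r^2 - 6*r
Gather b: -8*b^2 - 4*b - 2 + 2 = -8*b^2 - 4*b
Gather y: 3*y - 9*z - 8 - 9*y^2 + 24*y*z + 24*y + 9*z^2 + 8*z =-9*y^2 + y*(24*z + 27) + 9*z^2 - z - 8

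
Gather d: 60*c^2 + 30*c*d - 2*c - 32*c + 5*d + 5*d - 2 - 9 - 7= 60*c^2 - 34*c + d*(30*c + 10) - 18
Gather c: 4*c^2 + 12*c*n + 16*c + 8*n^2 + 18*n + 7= 4*c^2 + c*(12*n + 16) + 8*n^2 + 18*n + 7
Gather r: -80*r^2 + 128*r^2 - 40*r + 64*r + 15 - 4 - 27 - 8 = 48*r^2 + 24*r - 24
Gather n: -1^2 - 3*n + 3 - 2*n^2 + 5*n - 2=-2*n^2 + 2*n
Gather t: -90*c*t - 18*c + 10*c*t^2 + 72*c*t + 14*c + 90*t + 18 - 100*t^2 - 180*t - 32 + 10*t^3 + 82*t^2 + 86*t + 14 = -4*c + 10*t^3 + t^2*(10*c - 18) + t*(-18*c - 4)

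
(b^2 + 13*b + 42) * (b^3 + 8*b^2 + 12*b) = b^5 + 21*b^4 + 158*b^3 + 492*b^2 + 504*b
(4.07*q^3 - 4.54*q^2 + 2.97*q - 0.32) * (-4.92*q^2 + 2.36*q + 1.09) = -20.0244*q^5 + 31.942*q^4 - 20.8905*q^3 + 3.635*q^2 + 2.4821*q - 0.3488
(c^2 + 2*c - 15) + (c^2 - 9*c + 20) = 2*c^2 - 7*c + 5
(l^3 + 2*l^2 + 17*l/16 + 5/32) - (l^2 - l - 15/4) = l^3 + l^2 + 33*l/16 + 125/32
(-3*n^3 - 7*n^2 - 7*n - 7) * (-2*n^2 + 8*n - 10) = 6*n^5 - 10*n^4 - 12*n^3 + 28*n^2 + 14*n + 70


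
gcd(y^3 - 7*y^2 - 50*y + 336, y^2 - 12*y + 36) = y - 6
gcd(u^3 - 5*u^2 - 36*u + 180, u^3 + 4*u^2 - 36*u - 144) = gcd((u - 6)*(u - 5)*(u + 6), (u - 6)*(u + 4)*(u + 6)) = u^2 - 36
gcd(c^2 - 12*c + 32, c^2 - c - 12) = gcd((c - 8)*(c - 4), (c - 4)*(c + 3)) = c - 4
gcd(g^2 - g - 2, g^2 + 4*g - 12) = g - 2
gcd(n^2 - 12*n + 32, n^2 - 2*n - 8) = n - 4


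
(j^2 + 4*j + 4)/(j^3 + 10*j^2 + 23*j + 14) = (j + 2)/(j^2 + 8*j + 7)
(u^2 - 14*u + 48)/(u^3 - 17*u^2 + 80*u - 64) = (u - 6)/(u^2 - 9*u + 8)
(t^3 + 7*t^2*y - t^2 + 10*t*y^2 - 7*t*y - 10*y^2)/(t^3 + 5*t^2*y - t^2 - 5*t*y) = (t + 2*y)/t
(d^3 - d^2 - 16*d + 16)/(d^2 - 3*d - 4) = (d^2 + 3*d - 4)/(d + 1)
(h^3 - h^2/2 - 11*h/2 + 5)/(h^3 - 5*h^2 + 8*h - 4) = (h + 5/2)/(h - 2)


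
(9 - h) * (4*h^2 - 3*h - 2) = -4*h^3 + 39*h^2 - 25*h - 18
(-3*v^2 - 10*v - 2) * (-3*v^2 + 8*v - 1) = 9*v^4 + 6*v^3 - 71*v^2 - 6*v + 2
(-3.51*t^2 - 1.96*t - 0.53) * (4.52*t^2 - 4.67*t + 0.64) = -15.8652*t^4 + 7.5325*t^3 + 4.5112*t^2 + 1.2207*t - 0.3392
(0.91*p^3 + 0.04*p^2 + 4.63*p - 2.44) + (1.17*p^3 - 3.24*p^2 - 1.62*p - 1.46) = 2.08*p^3 - 3.2*p^2 + 3.01*p - 3.9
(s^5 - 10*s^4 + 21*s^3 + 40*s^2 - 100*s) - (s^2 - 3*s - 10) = s^5 - 10*s^4 + 21*s^3 + 39*s^2 - 97*s + 10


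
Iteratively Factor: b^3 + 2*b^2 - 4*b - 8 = (b - 2)*(b^2 + 4*b + 4) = (b - 2)*(b + 2)*(b + 2)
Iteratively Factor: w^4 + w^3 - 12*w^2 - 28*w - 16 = (w + 1)*(w^3 - 12*w - 16) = (w + 1)*(w + 2)*(w^2 - 2*w - 8) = (w - 4)*(w + 1)*(w + 2)*(w + 2)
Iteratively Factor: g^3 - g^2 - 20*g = (g - 5)*(g^2 + 4*g) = g*(g - 5)*(g + 4)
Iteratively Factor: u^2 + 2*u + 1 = (u + 1)*(u + 1)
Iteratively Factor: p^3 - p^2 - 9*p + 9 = (p + 3)*(p^2 - 4*p + 3) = (p - 1)*(p + 3)*(p - 3)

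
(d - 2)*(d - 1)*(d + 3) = d^3 - 7*d + 6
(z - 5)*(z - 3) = z^2 - 8*z + 15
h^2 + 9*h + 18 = (h + 3)*(h + 6)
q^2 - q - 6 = (q - 3)*(q + 2)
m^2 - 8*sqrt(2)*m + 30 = (m - 5*sqrt(2))*(m - 3*sqrt(2))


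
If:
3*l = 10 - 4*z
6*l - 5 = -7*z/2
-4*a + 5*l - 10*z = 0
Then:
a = -175/18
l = -10/9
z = 10/3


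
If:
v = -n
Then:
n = -v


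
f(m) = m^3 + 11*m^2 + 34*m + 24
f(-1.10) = -1.42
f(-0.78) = 3.70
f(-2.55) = -7.75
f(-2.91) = -6.43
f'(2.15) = 95.17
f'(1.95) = 88.31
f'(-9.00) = 79.00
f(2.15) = 157.89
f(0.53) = 45.26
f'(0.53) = 46.50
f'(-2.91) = -4.62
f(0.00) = 24.00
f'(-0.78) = 18.67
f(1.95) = 139.54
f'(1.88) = 85.96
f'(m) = 3*m^2 + 22*m + 34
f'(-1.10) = 13.43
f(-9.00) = -120.00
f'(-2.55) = -2.59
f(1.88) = 133.44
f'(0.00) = 34.00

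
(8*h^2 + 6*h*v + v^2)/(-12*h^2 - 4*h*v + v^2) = (4*h + v)/(-6*h + v)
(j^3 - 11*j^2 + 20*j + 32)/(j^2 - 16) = (j^2 - 7*j - 8)/(j + 4)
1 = 1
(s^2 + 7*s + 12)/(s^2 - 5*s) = (s^2 + 7*s + 12)/(s*(s - 5))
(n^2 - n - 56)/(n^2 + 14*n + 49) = (n - 8)/(n + 7)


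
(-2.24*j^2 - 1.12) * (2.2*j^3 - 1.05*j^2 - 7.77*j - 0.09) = -4.928*j^5 + 2.352*j^4 + 14.9408*j^3 + 1.3776*j^2 + 8.7024*j + 0.1008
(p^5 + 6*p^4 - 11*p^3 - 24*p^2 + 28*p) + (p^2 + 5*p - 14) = p^5 + 6*p^4 - 11*p^3 - 23*p^2 + 33*p - 14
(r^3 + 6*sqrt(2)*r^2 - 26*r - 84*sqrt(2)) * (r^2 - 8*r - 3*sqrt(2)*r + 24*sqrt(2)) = r^5 - 8*r^4 + 3*sqrt(2)*r^4 - 62*r^3 - 24*sqrt(2)*r^3 - 6*sqrt(2)*r^2 + 496*r^2 + 48*sqrt(2)*r + 504*r - 4032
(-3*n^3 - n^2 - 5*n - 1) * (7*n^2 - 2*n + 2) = -21*n^5 - n^4 - 39*n^3 + n^2 - 8*n - 2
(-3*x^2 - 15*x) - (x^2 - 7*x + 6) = -4*x^2 - 8*x - 6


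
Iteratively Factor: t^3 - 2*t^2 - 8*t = (t)*(t^2 - 2*t - 8) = t*(t - 4)*(t + 2)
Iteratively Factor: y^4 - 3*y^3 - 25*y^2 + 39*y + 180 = (y - 5)*(y^3 + 2*y^2 - 15*y - 36) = (y - 5)*(y + 3)*(y^2 - y - 12) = (y - 5)*(y + 3)^2*(y - 4)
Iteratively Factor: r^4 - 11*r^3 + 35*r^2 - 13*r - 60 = (r - 3)*(r^3 - 8*r^2 + 11*r + 20) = (r - 4)*(r - 3)*(r^2 - 4*r - 5) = (r - 5)*(r - 4)*(r - 3)*(r + 1)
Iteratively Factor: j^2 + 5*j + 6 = (j + 2)*(j + 3)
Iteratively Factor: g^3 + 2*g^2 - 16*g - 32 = (g - 4)*(g^2 + 6*g + 8) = (g - 4)*(g + 4)*(g + 2)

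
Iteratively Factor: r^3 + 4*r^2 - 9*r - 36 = (r + 4)*(r^2 - 9) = (r + 3)*(r + 4)*(r - 3)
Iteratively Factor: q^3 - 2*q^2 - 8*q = (q)*(q^2 - 2*q - 8) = q*(q + 2)*(q - 4)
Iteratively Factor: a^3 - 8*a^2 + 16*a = (a)*(a^2 - 8*a + 16) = a*(a - 4)*(a - 4)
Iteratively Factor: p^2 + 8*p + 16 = (p + 4)*(p + 4)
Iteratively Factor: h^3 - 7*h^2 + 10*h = (h - 2)*(h^2 - 5*h) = (h - 5)*(h - 2)*(h)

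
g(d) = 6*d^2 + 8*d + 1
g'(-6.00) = -64.00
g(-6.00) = 169.00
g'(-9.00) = -100.00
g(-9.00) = 415.00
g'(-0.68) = -0.16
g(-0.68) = -1.67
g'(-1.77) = -13.24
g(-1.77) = 5.64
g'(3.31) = 47.72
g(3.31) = 93.22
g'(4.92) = 67.04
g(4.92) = 185.60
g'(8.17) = 106.04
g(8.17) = 466.85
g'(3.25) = 47.00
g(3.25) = 90.38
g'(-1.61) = -11.32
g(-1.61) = 3.67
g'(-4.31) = -43.72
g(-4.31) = 77.98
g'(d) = 12*d + 8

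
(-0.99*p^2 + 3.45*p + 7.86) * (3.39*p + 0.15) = -3.3561*p^3 + 11.547*p^2 + 27.1629*p + 1.179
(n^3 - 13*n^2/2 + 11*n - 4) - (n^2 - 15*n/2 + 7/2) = n^3 - 15*n^2/2 + 37*n/2 - 15/2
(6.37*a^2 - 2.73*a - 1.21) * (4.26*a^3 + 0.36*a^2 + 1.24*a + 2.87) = 27.1362*a^5 - 9.3366*a^4 + 1.7614*a^3 + 14.4611*a^2 - 9.3355*a - 3.4727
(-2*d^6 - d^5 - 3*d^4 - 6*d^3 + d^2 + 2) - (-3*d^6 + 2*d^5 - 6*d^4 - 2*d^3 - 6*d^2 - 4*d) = d^6 - 3*d^5 + 3*d^4 - 4*d^3 + 7*d^2 + 4*d + 2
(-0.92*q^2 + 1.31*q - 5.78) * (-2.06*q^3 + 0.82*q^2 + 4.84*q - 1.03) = 1.8952*q^5 - 3.453*q^4 + 8.5282*q^3 + 2.5484*q^2 - 29.3245*q + 5.9534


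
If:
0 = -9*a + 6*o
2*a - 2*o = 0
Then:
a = 0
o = 0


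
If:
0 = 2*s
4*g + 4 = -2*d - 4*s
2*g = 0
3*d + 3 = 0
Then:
No Solution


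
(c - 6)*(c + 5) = c^2 - c - 30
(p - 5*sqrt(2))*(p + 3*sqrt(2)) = p^2 - 2*sqrt(2)*p - 30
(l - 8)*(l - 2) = l^2 - 10*l + 16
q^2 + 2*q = q*(q + 2)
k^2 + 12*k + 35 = (k + 5)*(k + 7)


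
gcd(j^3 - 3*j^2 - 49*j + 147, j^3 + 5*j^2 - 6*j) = 1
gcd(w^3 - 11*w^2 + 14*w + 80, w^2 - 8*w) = w - 8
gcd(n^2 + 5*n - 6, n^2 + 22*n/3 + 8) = n + 6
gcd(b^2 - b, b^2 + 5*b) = b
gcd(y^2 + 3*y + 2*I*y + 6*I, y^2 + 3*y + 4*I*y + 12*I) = y + 3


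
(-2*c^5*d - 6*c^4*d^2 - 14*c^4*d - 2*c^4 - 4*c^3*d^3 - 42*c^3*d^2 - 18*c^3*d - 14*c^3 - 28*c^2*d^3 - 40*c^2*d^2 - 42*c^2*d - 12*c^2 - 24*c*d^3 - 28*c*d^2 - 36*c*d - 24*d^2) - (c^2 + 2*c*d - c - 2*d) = -2*c^5*d - 6*c^4*d^2 - 14*c^4*d - 2*c^4 - 4*c^3*d^3 - 42*c^3*d^2 - 18*c^3*d - 14*c^3 - 28*c^2*d^3 - 40*c^2*d^2 - 42*c^2*d - 13*c^2 - 24*c*d^3 - 28*c*d^2 - 38*c*d + c - 24*d^2 + 2*d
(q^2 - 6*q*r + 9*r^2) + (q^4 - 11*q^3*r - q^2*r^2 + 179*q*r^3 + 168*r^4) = q^4 - 11*q^3*r - q^2*r^2 + q^2 + 179*q*r^3 - 6*q*r + 168*r^4 + 9*r^2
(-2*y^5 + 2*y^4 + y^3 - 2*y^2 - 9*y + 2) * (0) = 0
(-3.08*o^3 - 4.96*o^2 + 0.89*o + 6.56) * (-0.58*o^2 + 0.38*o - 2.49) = 1.7864*o^5 + 1.7064*o^4 + 5.2682*o^3 + 8.8838*o^2 + 0.2767*o - 16.3344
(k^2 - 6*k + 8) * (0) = 0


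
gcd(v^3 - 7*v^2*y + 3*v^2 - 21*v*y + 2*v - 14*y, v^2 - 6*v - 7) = v + 1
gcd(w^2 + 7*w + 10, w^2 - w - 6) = w + 2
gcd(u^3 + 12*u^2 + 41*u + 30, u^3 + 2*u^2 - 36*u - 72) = u + 6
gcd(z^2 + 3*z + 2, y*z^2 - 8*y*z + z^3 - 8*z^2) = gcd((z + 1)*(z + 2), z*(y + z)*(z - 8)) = 1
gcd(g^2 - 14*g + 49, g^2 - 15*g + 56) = g - 7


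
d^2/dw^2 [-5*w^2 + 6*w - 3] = -10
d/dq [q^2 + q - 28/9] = 2*q + 1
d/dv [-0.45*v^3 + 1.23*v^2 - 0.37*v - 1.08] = -1.35*v^2 + 2.46*v - 0.37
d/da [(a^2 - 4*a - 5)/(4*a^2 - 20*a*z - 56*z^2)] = (2*(2 - a)*(-a^2 + 5*a*z + 14*z^2) + (2*a - 5*z)*(-a^2 + 4*a + 5))/(4*(-a^2 + 5*a*z + 14*z^2)^2)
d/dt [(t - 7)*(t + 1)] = 2*t - 6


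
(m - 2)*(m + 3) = m^2 + m - 6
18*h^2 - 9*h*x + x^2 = (-6*h + x)*(-3*h + x)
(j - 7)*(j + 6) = j^2 - j - 42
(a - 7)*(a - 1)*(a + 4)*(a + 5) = a^4 + a^3 - 45*a^2 - 97*a + 140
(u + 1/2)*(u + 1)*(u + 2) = u^3 + 7*u^2/2 + 7*u/2 + 1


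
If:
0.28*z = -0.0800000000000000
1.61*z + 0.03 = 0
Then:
No Solution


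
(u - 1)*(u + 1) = u^2 - 1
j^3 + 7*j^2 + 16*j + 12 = (j + 2)^2*(j + 3)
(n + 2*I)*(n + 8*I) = n^2 + 10*I*n - 16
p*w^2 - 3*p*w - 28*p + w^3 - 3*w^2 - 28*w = (p + w)*(w - 7)*(w + 4)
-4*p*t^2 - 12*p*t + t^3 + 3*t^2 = t*(-4*p + t)*(t + 3)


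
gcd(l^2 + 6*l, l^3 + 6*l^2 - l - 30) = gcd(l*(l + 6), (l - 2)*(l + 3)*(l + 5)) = 1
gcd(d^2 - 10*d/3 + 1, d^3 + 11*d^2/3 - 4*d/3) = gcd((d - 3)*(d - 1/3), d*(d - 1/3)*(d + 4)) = d - 1/3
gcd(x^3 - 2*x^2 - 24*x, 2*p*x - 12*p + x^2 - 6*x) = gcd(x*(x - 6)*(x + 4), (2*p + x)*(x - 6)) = x - 6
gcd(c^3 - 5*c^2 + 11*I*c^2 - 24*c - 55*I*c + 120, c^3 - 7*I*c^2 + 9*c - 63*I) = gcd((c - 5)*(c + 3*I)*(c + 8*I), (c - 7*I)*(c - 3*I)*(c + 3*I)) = c + 3*I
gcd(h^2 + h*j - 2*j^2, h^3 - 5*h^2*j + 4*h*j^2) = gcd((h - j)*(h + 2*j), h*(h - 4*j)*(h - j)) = h - j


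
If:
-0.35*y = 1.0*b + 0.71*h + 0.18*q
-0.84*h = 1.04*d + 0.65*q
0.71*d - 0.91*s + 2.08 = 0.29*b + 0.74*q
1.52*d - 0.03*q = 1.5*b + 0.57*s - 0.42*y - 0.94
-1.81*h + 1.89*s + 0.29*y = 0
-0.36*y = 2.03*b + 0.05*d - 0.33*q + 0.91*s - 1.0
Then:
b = -5.82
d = -2.45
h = 11.03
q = -10.34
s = 10.64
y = -0.45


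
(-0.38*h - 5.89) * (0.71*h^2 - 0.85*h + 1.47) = -0.2698*h^3 - 3.8589*h^2 + 4.4479*h - 8.6583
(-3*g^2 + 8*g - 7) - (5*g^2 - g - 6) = -8*g^2 + 9*g - 1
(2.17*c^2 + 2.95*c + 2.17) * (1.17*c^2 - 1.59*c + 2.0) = 2.5389*c^4 + 0.00119999999999987*c^3 + 2.1884*c^2 + 2.4497*c + 4.34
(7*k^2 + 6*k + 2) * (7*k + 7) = 49*k^3 + 91*k^2 + 56*k + 14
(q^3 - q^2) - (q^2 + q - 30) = q^3 - 2*q^2 - q + 30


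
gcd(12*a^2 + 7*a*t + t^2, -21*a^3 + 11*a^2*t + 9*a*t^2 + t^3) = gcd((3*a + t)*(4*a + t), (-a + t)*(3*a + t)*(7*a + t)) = 3*a + t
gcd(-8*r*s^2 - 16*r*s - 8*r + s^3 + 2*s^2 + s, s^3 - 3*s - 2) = s^2 + 2*s + 1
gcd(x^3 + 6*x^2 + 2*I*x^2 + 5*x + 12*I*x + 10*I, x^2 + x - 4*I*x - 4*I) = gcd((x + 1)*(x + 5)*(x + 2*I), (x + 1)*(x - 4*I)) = x + 1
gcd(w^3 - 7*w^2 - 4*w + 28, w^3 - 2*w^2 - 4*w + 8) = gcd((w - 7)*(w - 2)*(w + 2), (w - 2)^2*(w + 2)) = w^2 - 4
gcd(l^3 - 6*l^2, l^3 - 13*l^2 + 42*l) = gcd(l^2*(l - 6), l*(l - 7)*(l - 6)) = l^2 - 6*l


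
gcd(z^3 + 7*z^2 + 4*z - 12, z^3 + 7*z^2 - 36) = z + 6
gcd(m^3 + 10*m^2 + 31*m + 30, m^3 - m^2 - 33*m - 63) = m + 3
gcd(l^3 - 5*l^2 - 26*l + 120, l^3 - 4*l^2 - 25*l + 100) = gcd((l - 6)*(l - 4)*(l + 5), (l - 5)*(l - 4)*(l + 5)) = l^2 + l - 20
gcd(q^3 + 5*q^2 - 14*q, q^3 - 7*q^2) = q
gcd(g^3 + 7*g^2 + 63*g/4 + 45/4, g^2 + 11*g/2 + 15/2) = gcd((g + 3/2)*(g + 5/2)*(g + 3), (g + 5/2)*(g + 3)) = g^2 + 11*g/2 + 15/2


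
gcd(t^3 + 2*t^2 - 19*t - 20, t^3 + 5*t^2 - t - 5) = t^2 + 6*t + 5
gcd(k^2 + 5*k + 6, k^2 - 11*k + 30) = 1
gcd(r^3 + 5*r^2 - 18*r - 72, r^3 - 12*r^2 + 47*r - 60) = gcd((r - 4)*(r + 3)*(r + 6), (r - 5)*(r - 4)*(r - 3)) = r - 4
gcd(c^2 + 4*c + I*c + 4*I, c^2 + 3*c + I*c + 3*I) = c + I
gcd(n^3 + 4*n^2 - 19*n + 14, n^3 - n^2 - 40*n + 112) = n + 7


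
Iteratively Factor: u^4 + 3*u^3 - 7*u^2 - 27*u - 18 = (u - 3)*(u^3 + 6*u^2 + 11*u + 6) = (u - 3)*(u + 3)*(u^2 + 3*u + 2) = (u - 3)*(u + 2)*(u + 3)*(u + 1)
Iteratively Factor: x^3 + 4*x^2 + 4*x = (x + 2)*(x^2 + 2*x) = (x + 2)^2*(x)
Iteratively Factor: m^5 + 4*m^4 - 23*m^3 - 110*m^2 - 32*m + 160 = (m + 4)*(m^4 - 23*m^2 - 18*m + 40) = (m + 4)^2*(m^3 - 4*m^2 - 7*m + 10) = (m - 1)*(m + 4)^2*(m^2 - 3*m - 10) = (m - 5)*(m - 1)*(m + 4)^2*(m + 2)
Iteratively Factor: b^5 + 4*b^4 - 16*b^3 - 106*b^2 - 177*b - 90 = (b + 1)*(b^4 + 3*b^3 - 19*b^2 - 87*b - 90) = (b + 1)*(b + 3)*(b^3 - 19*b - 30) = (b + 1)*(b + 3)^2*(b^2 - 3*b - 10) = (b - 5)*(b + 1)*(b + 3)^2*(b + 2)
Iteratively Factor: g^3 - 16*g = (g)*(g^2 - 16) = g*(g + 4)*(g - 4)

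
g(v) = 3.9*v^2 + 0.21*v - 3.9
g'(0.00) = 0.21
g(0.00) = -3.90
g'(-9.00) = -69.99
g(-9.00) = 310.11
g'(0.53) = 4.34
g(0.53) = -2.69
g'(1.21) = 9.65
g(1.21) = 2.06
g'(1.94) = 15.34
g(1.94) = 11.19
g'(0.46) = 3.80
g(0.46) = -2.98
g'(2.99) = 23.53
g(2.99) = 31.59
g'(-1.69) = -12.97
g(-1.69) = 6.88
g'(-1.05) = -7.98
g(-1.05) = 0.18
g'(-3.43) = -26.54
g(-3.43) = 41.26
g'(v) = 7.8*v + 0.21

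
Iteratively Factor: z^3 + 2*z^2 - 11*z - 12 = (z - 3)*(z^2 + 5*z + 4) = (z - 3)*(z + 1)*(z + 4)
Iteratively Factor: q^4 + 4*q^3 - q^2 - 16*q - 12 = (q + 2)*(q^3 + 2*q^2 - 5*q - 6) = (q + 2)*(q + 3)*(q^2 - q - 2) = (q + 1)*(q + 2)*(q + 3)*(q - 2)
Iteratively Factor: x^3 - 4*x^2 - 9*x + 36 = (x - 3)*(x^2 - x - 12) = (x - 4)*(x - 3)*(x + 3)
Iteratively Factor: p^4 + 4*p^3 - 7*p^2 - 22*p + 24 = (p + 3)*(p^3 + p^2 - 10*p + 8) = (p - 2)*(p + 3)*(p^2 + 3*p - 4) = (p - 2)*(p + 3)*(p + 4)*(p - 1)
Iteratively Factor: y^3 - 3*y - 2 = (y - 2)*(y^2 + 2*y + 1) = (y - 2)*(y + 1)*(y + 1)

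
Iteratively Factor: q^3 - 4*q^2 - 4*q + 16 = (q - 2)*(q^2 - 2*q - 8) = (q - 2)*(q + 2)*(q - 4)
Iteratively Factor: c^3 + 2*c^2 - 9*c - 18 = (c + 2)*(c^2 - 9) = (c - 3)*(c + 2)*(c + 3)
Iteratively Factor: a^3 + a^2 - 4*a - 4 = (a + 1)*(a^2 - 4) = (a + 1)*(a + 2)*(a - 2)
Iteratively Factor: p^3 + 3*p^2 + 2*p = (p + 1)*(p^2 + 2*p) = (p + 1)*(p + 2)*(p)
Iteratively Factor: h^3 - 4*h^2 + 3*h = (h)*(h^2 - 4*h + 3) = h*(h - 1)*(h - 3)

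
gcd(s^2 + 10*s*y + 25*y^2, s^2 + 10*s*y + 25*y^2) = s^2 + 10*s*y + 25*y^2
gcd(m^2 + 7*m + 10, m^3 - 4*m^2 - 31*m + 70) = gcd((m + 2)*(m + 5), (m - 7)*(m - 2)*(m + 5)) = m + 5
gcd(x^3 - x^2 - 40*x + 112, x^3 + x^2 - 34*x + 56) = x^2 + 3*x - 28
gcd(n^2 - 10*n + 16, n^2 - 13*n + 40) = n - 8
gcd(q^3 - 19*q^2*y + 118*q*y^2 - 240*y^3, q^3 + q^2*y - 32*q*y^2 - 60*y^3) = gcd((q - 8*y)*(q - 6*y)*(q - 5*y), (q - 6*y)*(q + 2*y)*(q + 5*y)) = -q + 6*y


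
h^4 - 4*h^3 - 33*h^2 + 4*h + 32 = (h - 8)*(h - 1)*(h + 1)*(h + 4)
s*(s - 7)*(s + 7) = s^3 - 49*s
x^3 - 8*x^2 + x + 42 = (x - 7)*(x - 3)*(x + 2)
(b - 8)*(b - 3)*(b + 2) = b^3 - 9*b^2 + 2*b + 48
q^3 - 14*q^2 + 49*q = q*(q - 7)^2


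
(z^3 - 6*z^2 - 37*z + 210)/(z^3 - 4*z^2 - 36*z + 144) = (z^2 - 12*z + 35)/(z^2 - 10*z + 24)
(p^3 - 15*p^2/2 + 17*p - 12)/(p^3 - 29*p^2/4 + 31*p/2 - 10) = 2*(2*p - 3)/(4*p - 5)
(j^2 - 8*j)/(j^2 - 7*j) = (j - 8)/(j - 7)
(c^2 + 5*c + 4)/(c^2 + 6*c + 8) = (c + 1)/(c + 2)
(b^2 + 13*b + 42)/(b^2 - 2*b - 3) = (b^2 + 13*b + 42)/(b^2 - 2*b - 3)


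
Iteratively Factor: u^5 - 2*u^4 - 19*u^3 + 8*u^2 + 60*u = (u)*(u^4 - 2*u^3 - 19*u^2 + 8*u + 60) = u*(u + 2)*(u^3 - 4*u^2 - 11*u + 30) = u*(u - 2)*(u + 2)*(u^2 - 2*u - 15) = u*(u - 5)*(u - 2)*(u + 2)*(u + 3)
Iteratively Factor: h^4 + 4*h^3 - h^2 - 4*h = (h + 4)*(h^3 - h) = (h - 1)*(h + 4)*(h^2 + h) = (h - 1)*(h + 1)*(h + 4)*(h)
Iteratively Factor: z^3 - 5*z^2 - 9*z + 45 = (z - 5)*(z^2 - 9) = (z - 5)*(z - 3)*(z + 3)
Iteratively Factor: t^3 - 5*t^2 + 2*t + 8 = (t + 1)*(t^2 - 6*t + 8) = (t - 4)*(t + 1)*(t - 2)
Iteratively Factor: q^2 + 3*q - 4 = (q + 4)*(q - 1)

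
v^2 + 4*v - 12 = (v - 2)*(v + 6)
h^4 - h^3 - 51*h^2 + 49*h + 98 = (h - 7)*(h - 2)*(h + 1)*(h + 7)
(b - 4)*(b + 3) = b^2 - b - 12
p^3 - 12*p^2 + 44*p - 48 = (p - 6)*(p - 4)*(p - 2)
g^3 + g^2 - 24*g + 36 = (g - 3)*(g - 2)*(g + 6)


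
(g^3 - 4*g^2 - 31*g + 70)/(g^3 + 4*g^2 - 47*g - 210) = (g - 2)/(g + 6)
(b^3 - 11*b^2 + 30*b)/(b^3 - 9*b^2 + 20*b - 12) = b*(b - 5)/(b^2 - 3*b + 2)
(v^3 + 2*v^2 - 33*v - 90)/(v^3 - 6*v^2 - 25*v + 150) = (v + 3)/(v - 5)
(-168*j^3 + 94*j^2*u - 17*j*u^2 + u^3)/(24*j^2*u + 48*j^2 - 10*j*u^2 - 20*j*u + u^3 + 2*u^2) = (-7*j + u)/(u + 2)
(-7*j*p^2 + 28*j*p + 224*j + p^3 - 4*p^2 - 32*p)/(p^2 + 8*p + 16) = (-7*j*p + 56*j + p^2 - 8*p)/(p + 4)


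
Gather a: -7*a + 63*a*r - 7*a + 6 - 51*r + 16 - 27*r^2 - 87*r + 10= a*(63*r - 14) - 27*r^2 - 138*r + 32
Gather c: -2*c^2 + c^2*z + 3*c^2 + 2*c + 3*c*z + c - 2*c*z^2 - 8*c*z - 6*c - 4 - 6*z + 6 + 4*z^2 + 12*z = c^2*(z + 1) + c*(-2*z^2 - 5*z - 3) + 4*z^2 + 6*z + 2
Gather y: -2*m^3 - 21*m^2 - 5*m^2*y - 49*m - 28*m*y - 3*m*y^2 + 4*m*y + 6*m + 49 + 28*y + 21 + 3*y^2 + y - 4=-2*m^3 - 21*m^2 - 43*m + y^2*(3 - 3*m) + y*(-5*m^2 - 24*m + 29) + 66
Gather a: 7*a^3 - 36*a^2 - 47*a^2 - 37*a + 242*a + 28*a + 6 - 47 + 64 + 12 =7*a^3 - 83*a^2 + 233*a + 35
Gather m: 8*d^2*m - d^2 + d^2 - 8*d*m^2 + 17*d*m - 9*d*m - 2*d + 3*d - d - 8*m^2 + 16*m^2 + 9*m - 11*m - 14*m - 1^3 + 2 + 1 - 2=m^2*(8 - 8*d) + m*(8*d^2 + 8*d - 16)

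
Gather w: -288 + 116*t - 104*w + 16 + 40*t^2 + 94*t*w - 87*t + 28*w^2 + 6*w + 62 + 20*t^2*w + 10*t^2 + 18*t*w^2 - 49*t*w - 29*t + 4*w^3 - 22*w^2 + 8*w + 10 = 50*t^2 + 4*w^3 + w^2*(18*t + 6) + w*(20*t^2 + 45*t - 90) - 200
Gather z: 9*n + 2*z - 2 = 9*n + 2*z - 2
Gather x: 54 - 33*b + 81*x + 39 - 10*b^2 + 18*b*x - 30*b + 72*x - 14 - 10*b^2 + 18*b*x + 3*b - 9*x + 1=-20*b^2 - 60*b + x*(36*b + 144) + 80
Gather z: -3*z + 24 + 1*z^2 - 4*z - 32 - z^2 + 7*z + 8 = 0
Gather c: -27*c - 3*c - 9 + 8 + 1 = -30*c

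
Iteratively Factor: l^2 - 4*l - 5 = (l - 5)*(l + 1)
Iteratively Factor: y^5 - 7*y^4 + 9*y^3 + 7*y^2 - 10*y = (y - 1)*(y^4 - 6*y^3 + 3*y^2 + 10*y) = y*(y - 1)*(y^3 - 6*y^2 + 3*y + 10) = y*(y - 1)*(y + 1)*(y^2 - 7*y + 10) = y*(y - 2)*(y - 1)*(y + 1)*(y - 5)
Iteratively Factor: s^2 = (s)*(s)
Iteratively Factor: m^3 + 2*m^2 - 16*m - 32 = (m + 2)*(m^2 - 16) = (m - 4)*(m + 2)*(m + 4)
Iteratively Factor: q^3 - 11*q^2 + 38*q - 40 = (q - 5)*(q^2 - 6*q + 8) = (q - 5)*(q - 4)*(q - 2)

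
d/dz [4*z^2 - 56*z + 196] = 8*z - 56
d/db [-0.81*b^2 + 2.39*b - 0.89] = 2.39 - 1.62*b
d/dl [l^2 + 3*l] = 2*l + 3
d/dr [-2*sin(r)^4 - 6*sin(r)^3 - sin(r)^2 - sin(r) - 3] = (-8*sin(r) + 2*sin(3*r) + 9*cos(2*r) - 10)*cos(r)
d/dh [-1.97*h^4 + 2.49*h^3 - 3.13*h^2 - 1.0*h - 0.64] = -7.88*h^3 + 7.47*h^2 - 6.26*h - 1.0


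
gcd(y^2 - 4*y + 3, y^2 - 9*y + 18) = y - 3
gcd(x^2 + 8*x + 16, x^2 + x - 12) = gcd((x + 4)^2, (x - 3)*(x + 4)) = x + 4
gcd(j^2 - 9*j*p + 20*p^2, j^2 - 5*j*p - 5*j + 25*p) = -j + 5*p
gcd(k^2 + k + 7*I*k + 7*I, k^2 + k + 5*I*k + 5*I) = k + 1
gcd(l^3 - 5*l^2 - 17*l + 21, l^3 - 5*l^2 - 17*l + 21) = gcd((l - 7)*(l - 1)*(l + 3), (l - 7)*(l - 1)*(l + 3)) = l^3 - 5*l^2 - 17*l + 21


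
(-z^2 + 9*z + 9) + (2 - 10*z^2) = -11*z^2 + 9*z + 11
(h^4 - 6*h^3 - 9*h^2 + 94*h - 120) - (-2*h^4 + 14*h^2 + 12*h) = 3*h^4 - 6*h^3 - 23*h^2 + 82*h - 120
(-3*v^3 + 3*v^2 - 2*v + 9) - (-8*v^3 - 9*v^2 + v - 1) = 5*v^3 + 12*v^2 - 3*v + 10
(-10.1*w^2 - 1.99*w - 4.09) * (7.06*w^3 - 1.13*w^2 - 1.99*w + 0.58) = -71.306*w^5 - 2.6364*w^4 - 6.5277*w^3 + 2.7238*w^2 + 6.9849*w - 2.3722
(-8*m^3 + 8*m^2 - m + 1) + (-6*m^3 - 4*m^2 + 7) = -14*m^3 + 4*m^2 - m + 8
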